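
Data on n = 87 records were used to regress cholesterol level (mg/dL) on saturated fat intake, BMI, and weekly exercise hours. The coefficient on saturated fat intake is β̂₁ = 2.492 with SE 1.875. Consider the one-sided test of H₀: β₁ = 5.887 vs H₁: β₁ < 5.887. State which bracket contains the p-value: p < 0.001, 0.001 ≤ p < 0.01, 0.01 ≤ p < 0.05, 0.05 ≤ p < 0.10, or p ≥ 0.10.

t = (2.492 − 5.887) / 1.875 = -1.811.
df = n − k − 1 = 87 − 3 − 1 = 83.
One-sided p = P(T_{83} < t) ≈ 0.0369.
So 0.01 ≤ p < 0.05.

0.01 ≤ p < 0.05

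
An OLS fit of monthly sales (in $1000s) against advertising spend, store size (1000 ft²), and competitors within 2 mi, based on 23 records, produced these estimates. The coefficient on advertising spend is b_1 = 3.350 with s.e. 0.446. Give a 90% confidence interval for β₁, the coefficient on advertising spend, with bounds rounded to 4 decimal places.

(2.5788, 4.1212)

df = n − k − 1 = 23 − 3 − 1 = 19.
t* = t_{0.05, 19} = 1.729133.
Margin = t* × SE = 1.729133 × 0.446 = 0.771193.
CI: 3.350 ± 0.771193 → (2.5788, 4.1212).
With 90% confidence, each one-unit increase in advertising spend is associated with a change of between 2.5788 and 4.1212 $1000s in monthly sales, holding the other predictors fixed.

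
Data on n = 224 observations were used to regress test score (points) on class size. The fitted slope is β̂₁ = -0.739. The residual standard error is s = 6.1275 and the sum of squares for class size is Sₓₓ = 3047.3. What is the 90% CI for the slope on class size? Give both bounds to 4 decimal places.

(-0.9223, -0.5557)

SE(β̂₁) = s/√Sₓₓ = 6.1275/√3047.3 = 0.111001.
df = n − 2 = 222.
t* = t_{0.05, 222} = 1.651746.
Margin = t* × SE = 1.651746 × 0.111001 = 0.183345.
CI: -0.739 ± 0.183345 → (-0.9223, -0.5557).
With 90% confidence, each one-unit increase in class size is associated with a change of between -0.9223 and -0.5557 points in test score.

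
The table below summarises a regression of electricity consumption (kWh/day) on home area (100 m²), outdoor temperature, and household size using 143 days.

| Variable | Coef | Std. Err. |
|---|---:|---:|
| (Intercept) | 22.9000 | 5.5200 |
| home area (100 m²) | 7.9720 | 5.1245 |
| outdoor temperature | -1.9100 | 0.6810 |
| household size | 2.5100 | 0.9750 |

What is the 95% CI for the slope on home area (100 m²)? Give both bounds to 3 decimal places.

Read off: b = 7.9720, SE = 5.1245 for home area (100 m²).
df = n − k − 1 = 143 − 3 − 1 = 139.
t* = t_{0.025, 139} = 1.977178.
Margin = t* × SE = 1.977178 × 5.1245 = 10.13205.
CI: 7.9720 ± 10.13205 → (-2.160, 18.104).

(-2.160, 18.104)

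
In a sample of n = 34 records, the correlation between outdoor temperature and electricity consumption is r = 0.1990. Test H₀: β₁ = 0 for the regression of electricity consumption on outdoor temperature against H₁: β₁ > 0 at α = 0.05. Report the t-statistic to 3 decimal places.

t = r·√(n − 2)/√(1 − r²) = 0.1990·√32/√0.960399 = 1.149.
df = n − 2 = 32.
One-sided p ≈ 0.1296, which is ≥ 0.05, so fail to reject H₀.
The data do not give significant evidence of a linear association between outdoor temperature and electricity consumption.

t = 1.149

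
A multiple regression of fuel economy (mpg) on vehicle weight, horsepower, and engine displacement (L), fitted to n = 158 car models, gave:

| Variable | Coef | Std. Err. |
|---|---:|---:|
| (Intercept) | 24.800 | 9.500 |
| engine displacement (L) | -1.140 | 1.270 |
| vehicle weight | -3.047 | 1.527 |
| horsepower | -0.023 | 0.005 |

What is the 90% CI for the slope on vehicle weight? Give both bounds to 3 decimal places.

Read off: b = -3.047, SE = 1.527 for vehicle weight.
df = n − k − 1 = 158 − 3 − 1 = 154.
t* = t_{0.05, 154} = 1.654808.
Margin = t* × SE = 1.654808 × 1.527 = 2.52689.
CI: -3.047 ± 2.52689 → (-5.574, -0.520).

(-5.574, -0.520)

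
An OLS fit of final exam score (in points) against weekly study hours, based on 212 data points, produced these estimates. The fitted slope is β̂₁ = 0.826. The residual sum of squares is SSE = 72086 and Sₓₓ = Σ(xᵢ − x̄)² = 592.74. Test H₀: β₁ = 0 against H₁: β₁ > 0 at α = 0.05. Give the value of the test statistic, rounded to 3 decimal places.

MSE = SSE/(n − 2) = 72086/210 = 343.267.
SE(β̂₁) = √(MSE/Sₓₓ) = √(343.267/592.74) = 0.760998.
t = 0.826 / 0.760998 = 1.085.
df = n − 2 = 210.
One-sided p ≈ 0.1395, which is ≥ 0.05, so fail to reject H₀.
The data do not give significant evidence that the true slope on weekly study hours is positive.

t = 1.085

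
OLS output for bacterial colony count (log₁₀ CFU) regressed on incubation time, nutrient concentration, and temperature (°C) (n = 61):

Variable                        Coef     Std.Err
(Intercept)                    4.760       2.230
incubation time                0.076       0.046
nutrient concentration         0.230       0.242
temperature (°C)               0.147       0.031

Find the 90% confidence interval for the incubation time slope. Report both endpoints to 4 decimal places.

(-0.0009, 0.1529)

Read off: b = 0.076, SE = 0.046 for incubation time.
df = n − k − 1 = 61 − 3 − 1 = 57.
t* = t_{0.05, 57} = 1.672029.
Margin = t* × SE = 1.672029 × 0.046 = 0.076913.
CI: 0.076 ± 0.076913 → (-0.0009, 0.1529).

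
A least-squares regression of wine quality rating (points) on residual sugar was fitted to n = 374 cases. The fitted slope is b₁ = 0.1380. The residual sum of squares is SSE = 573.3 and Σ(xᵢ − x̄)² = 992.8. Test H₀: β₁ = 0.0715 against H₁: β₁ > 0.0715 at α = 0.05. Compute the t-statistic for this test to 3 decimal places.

t = 1.688

MSE = SSE/(n − 2) = 573.3/372 = 1.54113.
SE(b₁) = √(MSE/Sₓₓ) = √(1.54113/992.8) = 0.0393993.
t = (0.1380 − 0.0715) / 0.0393993 = 1.688.
df = n − 2 = 372.
One-sided p ≈ 0.0461, which is < 0.05, so reject H₀.
There is evidence that the true slope on residual sugar exceeds 0.0715 points per unit.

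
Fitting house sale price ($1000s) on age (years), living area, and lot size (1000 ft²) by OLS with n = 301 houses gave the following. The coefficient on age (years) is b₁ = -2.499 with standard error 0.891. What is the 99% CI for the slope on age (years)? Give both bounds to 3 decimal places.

df = n − k − 1 = 301 − 3 − 1 = 297.
t* = t_{0.005, 297} = 2.592484.
Margin = t* × SE = 2.592484 × 0.891 = 2.30990.
CI: -2.499 ± 2.30990 → (-4.809, -0.189).
With 99% confidence, each one-unit increase in age (years) is associated with a change of between -4.809 and -0.189 $1000s in house sale price, holding the other predictors fixed.

(-4.809, -0.189)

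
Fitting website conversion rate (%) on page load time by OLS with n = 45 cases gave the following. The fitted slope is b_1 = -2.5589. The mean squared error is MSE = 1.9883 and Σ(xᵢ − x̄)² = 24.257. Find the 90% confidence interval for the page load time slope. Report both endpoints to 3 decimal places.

(-3.040, -2.078)

SE(b_1) = √(MSE/Sₓₓ) = √(1.9883/24.257) = 0.286301.
df = n − 2 = 43.
t* = t_{0.05, 43} = 1.681071.
Margin = t* × SE = 1.681071 × 0.286301 = 0.48129.
CI: -2.5589 ± 0.48129 → (-3.040, -2.078).
With 90% confidence, each one-unit increase in page load time is associated with a change of between -3.040 and -2.078 % in website conversion rate.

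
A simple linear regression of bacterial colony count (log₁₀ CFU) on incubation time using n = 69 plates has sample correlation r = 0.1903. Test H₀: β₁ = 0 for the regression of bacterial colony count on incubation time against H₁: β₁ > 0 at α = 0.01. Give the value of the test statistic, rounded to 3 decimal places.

t = r·√(n − 2)/√(1 − r²) = 0.1903·√67/√0.963786 = 1.587.
df = n − 2 = 67.
One-sided p ≈ 0.0586, which is ≥ 0.01, so fail to reject H₀.
The data do not give significant evidence of a linear association between incubation time and bacterial colony count.

t = 1.587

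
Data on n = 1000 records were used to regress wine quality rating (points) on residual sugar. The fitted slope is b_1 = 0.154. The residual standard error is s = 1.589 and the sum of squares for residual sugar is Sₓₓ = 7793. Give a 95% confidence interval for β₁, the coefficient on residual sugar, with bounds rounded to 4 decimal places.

SE(b_1) = s/√Sₓₓ = 1.589/√7793 = 0.018.
df = n − 2 = 998.
t* = t_{0.025, 998} = 1.962344.
Margin = t* × SE = 1.962344 × 0.018 = 0.035322.
CI: 0.154 ± 0.035322 → (0.1187, 0.1893).
With 95% confidence, each one-unit increase in residual sugar is associated with a change of between 0.1187 and 0.1893 points in wine quality rating.

(0.1187, 0.1893)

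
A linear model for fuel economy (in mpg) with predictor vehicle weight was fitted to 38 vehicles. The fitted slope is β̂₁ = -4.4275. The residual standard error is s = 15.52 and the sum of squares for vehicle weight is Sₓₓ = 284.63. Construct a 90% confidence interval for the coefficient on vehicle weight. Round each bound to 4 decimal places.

(-5.9806, -2.8744)

SE(β̂₁) = s/√Sₓₓ = 15.52/√284.63 = 0.919923.
df = n − 2 = 36.
t* = t_{0.05, 36} = 1.688298.
Margin = t* × SE = 1.688298 × 0.919923 = 1.553104.
CI: -4.4275 ± 1.553104 → (-5.9806, -2.8744).
With 90% confidence, each one-unit increase in vehicle weight is associated with a change of between -5.9806 and -2.8744 mpg in fuel economy.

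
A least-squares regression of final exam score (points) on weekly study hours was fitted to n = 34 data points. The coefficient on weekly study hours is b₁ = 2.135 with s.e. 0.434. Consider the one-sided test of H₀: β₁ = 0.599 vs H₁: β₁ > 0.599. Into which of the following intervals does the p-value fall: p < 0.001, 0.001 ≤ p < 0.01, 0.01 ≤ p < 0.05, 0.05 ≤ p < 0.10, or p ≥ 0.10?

p < 0.001

t = (2.135 − 0.599) / 0.434 = 3.539.
df = n − 2 = 34 − 2 = 32.
One-sided p = P(T_{32} > t) ≈ 0.0006.
So p < 0.001.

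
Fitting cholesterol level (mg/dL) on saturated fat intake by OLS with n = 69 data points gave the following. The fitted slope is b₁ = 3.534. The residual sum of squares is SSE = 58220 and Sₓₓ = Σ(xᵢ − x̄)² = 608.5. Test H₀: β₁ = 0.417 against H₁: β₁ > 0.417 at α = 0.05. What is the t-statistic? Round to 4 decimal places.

t = 2.6084

MSE = SSE/(n − 2) = 58220/67 = 868.955.
SE(b₁) = √(MSE/Sₓₓ) = √(868.955/608.5) = 1.195.
t = (3.534 − 0.417) / 1.195 = 2.6084.
df = n − 2 = 67.
One-sided p ≈ 0.0056, which is < 0.05, so reject H₀.
There is evidence that the true slope on saturated fat intake exceeds 0.417 mg/dL per unit.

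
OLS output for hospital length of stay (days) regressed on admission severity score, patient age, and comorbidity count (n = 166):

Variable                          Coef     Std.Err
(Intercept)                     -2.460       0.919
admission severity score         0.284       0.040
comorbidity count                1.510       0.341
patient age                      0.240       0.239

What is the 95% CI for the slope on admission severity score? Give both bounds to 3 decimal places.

(0.205, 0.363)

Read off: b = 0.284, SE = 0.040 for admission severity score.
df = n − k − 1 = 166 − 3 − 1 = 162.
t* = t_{0.025, 162} = 1.974716.
Margin = t* × SE = 1.974716 × 0.040 = 0.07899.
CI: 0.284 ± 0.07899 → (0.205, 0.363).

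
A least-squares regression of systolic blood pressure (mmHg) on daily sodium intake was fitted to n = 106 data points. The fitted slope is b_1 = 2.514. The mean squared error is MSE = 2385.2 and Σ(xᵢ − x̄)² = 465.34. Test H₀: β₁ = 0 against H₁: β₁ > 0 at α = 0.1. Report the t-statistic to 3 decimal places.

t = 1.110

SE(b_1) = √(MSE/Sₓₓ) = √(2385.2/465.34) = 2.264.
t = 2.514 / 2.264 = 1.110.
df = n − 2 = 104.
One-sided p ≈ 0.1347, which is ≥ 0.1, so fail to reject H₀.
The data do not give significant evidence that the true slope on daily sodium intake is positive.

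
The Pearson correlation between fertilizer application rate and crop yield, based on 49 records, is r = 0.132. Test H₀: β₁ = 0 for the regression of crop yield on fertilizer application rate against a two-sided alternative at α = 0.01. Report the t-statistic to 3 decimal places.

t = 0.913

t = r·√(n − 2)/√(1 − r²) = 0.132·√47/√0.982576 = 0.913.
df = n − 2 = 47.
Two-sided p ≈ 0.3659, which is ≥ 0.01, so fail to reject H₀.
The data do not give significant evidence of a linear association between fertilizer application rate and crop yield.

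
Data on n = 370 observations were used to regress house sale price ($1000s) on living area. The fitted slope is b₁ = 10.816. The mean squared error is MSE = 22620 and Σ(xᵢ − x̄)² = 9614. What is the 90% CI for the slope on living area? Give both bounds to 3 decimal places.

(8.287, 13.345)

SE(b₁) = √(MSE/Sₓₓ) = √(22620/9614) = 1.53389.
df = n − 2 = 368.
t* = t_{0.05, 368} = 1.649005.
Margin = t* × SE = 1.649005 × 1.53389 = 2.52939.
CI: 10.816 ± 2.52939 → (8.287, 13.345).
With 90% confidence, each one-unit increase in living area is associated with a change of between 8.287 and 13.345 $1000s in house sale price.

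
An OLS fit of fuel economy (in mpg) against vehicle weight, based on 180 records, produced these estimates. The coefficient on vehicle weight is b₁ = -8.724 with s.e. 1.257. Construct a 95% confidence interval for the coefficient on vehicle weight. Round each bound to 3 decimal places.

(-11.205, -6.243)

df = n − 2 = 180 − 2 = 178.
t* = t_{0.025, 178} = 1.973381.
Margin = t* × SE = 1.973381 × 1.257 = 2.48054.
CI: -8.724 ± 2.48054 → (-11.205, -6.243).
With 95% confidence, each one-unit increase in vehicle weight is associated with a change of between -11.205 and -6.243 mpg in fuel economy.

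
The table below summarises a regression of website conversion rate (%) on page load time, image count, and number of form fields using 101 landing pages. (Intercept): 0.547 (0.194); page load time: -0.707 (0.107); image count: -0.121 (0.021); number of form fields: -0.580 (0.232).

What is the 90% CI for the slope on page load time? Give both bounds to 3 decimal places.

(-0.885, -0.529)

Read off: b = -0.707, SE = 0.107 for page load time.
df = n − k − 1 = 101 − 3 − 1 = 97.
t* = t_{0.05, 97} = 1.660715.
Margin = t* × SE = 1.660715 × 0.107 = 0.17770.
CI: -0.707 ± 0.17770 → (-0.885, -0.529).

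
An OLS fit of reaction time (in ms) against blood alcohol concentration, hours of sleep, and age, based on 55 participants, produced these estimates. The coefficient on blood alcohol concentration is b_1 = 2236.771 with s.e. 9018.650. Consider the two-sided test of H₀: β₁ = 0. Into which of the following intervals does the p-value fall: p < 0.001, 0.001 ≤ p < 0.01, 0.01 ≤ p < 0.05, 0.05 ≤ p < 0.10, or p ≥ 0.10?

t = 2236.771 / 9018.650 = 0.248.
df = n − k − 1 = 55 − 3 − 1 = 51.
Two-sided p = 2·P(T_{51} > |t|) ≈ 0.8051.
So p ≥ 0.10.

p ≥ 0.10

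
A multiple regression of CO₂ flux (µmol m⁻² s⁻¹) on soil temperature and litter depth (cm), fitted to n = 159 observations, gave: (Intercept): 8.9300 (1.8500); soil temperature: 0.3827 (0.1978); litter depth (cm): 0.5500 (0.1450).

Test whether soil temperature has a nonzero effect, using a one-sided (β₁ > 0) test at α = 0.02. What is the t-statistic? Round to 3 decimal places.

Read off: b = 0.3827, SE = 0.1978 for soil temperature.
H₀: β₁ = 0 vs H₁: β₁ > 0.
t = 0.3827 / 0.1978 = 1.935.
df = n − k − 1 = 159 − 2 − 1 = 156.
One-sided p ≈ 0.0274, which is ≥ 0.02, so fail to reject H₀.
The data do not give significant evidence that the true slope on soil temperature is positive, holding the other predictors fixed.

t = 1.935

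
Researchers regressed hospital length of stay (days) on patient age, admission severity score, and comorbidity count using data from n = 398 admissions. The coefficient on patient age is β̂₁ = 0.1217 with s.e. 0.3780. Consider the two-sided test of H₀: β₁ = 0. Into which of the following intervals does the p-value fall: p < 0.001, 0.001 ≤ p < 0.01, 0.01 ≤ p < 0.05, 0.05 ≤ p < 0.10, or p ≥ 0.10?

p ≥ 0.10

t = 0.1217 / 0.3780 = 0.322.
df = n − k − 1 = 398 − 3 − 1 = 394.
Two-sided p = 2·P(T_{394} > |t|) ≈ 0.7477.
So p ≥ 0.10.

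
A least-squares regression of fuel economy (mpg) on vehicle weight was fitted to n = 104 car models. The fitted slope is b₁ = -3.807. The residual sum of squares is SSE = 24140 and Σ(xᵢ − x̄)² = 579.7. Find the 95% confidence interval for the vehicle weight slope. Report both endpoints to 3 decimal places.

MSE = SSE/(n − 2) = 24140/102 = 236.667.
SE(b₁) = √(MSE/Sₓₓ) = √(236.667/579.7) = 0.63895.
df = n − 2 = 102.
t* = t_{0.025, 102} = 1.983495.
Margin = t* × SE = 1.983495 × 0.63895 = 1.26735.
CI: -3.807 ± 1.26735 → (-5.074, -2.540).
With 95% confidence, each one-unit increase in vehicle weight is associated with a change of between -5.074 and -2.540 mpg in fuel economy.

(-5.074, -2.540)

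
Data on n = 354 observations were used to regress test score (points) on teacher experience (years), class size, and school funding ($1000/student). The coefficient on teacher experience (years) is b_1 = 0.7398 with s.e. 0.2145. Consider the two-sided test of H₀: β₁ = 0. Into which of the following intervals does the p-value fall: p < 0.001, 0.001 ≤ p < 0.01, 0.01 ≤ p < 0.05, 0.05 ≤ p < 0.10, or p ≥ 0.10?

t = 0.7398 / 0.2145 = 3.449.
df = n − k − 1 = 354 − 3 − 1 = 350.
Two-sided p = 2·P(T_{350} > |t|) ≈ 0.0006.
So p < 0.001.

p < 0.001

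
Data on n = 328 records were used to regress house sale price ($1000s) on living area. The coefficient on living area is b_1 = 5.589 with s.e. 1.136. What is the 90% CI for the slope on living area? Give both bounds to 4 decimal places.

(3.7151, 7.4629)

df = n − 2 = 328 − 2 = 326.
t* = t_{0.05, 326} = 1.649541.
Margin = t* × SE = 1.649541 × 1.136 = 1.873879.
CI: 5.589 ± 1.873879 → (3.7151, 7.4629).
With 90% confidence, each one-unit increase in living area is associated with a change of between 3.7151 and 7.4629 $1000s in house sale price.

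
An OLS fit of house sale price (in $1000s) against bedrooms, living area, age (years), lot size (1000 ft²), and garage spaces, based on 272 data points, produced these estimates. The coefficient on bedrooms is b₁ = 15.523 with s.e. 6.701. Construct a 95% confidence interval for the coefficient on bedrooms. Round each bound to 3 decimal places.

(2.329, 28.717)

df = n − k − 1 = 272 − 5 − 1 = 266.
t* = t_{0.025, 266} = 1.968922.
Margin = t* × SE = 1.968922 × 6.701 = 13.19375.
CI: 15.523 ± 13.19375 → (2.329, 28.717).
With 95% confidence, each one-unit increase in bedrooms is associated with a change of between 2.329 and 28.717 $1000s in house sale price, holding the other predictors fixed.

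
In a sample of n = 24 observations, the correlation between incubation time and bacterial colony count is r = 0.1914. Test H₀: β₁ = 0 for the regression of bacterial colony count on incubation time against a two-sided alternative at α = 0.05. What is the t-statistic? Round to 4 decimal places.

t = r·√(n − 2)/√(1 − r²) = 0.1914·√22/√0.963366 = 0.9147.
df = n − 2 = 22.
Two-sided p ≈ 0.3703, which is ≥ 0.05, so fail to reject H₀.
The data do not give significant evidence of a linear association between incubation time and bacterial colony count.

t = 0.9147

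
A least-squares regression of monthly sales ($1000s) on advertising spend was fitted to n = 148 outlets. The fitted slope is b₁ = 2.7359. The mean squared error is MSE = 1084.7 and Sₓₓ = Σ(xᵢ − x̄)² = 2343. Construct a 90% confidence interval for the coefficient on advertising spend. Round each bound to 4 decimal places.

(1.6096, 3.8622)

SE(b₁) = √(MSE/Sₓₓ) = √(1084.7/2343) = 0.680407.
df = n − 2 = 146.
t* = t_{0.05, 146} = 1.655357.
Margin = t* × SE = 1.655357 × 0.680407 = 1.126316.
CI: 2.7359 ± 1.126316 → (1.6096, 3.8622).
With 90% confidence, each one-unit increase in advertising spend is associated with a change of between 1.6096 and 3.8622 $1000s in monthly sales.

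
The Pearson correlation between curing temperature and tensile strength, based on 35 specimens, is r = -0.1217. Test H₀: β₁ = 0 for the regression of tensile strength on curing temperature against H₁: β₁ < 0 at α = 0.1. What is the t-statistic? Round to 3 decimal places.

t = r·√(n − 2)/√(1 − r²) = -0.1217·√33/√0.985189 = -0.704.
df = n − 2 = 33.
One-sided p ≈ 0.2431, which is ≥ 0.1, so fail to reject H₀.
The data do not give significant evidence of a linear association between curing temperature and tensile strength.

t = -0.704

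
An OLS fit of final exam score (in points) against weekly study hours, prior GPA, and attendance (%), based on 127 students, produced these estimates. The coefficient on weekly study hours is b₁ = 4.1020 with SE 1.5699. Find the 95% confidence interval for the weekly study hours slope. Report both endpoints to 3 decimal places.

(0.994, 7.210)

df = n − k − 1 = 127 − 3 − 1 = 123.
t* = t_{0.025, 123} = 1.979439.
Margin = t* × SE = 1.979439 × 1.5699 = 3.10752.
CI: 4.1020 ± 3.10752 → (0.994, 7.210).
With 95% confidence, each one-unit increase in weekly study hours is associated with a change of between 0.994 and 7.210 points in final exam score, holding the other predictors fixed.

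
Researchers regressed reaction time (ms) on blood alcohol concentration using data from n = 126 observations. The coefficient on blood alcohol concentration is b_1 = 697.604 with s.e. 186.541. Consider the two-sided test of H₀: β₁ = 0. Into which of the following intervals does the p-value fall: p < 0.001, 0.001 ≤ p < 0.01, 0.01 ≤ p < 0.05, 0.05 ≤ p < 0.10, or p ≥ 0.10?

t = 697.604 / 186.541 = 3.740.
df = n − 2 = 126 − 2 = 124.
Two-sided p = 2·P(T_{124} > |t|) ≈ 0.0003.
So p < 0.001.

p < 0.001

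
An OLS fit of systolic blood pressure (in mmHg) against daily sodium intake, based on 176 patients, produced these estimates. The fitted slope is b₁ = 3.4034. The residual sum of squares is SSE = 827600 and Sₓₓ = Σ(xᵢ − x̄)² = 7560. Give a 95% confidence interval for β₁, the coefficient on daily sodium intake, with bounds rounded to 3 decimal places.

MSE = SSE/(n − 2) = 827600/174 = 4756.32.
SE(b₁) = √(MSE/Sₓₓ) = √(4756.32/7560) = 0.793185.
df = n − 2 = 174.
t* = t_{0.025, 174} = 1.973691.
Margin = t* × SE = 1.973691 × 0.793185 = 1.56550.
CI: 3.4034 ± 1.56550 → (1.838, 4.969).
With 95% confidence, each one-unit increase in daily sodium intake is associated with a change of between 1.838 and 4.969 mmHg in systolic blood pressure.

(1.838, 4.969)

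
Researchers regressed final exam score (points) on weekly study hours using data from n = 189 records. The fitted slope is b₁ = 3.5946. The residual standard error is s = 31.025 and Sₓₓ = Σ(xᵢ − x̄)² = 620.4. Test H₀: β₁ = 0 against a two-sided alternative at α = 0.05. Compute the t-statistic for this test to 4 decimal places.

t = 2.8859

SE(b₁) = s/√Sₓₓ = 31.025/√620.4 = 1.24559.
t = 3.5946 / 1.24559 = 2.8859.
df = n − 2 = 187.
Two-sided p ≈ 0.0044, which is < 0.05, so reject H₀.
There is evidence that weekly study hours is associated with final exam score.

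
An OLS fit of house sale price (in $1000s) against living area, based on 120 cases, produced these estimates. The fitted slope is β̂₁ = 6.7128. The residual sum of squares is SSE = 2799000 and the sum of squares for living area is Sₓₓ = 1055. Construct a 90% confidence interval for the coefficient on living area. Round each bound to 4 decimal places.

MSE = SSE/(n − 2) = 2799000/118 = 23720.3.
SE(β̂₁) = √(MSE/Sₓₓ) = √(23720.3/1055) = 4.7417.
df = n − 2 = 118.
t* = t_{0.05, 118} = 1.65787.
Margin = t* × SE = 1.65787 × 4.7417 = 7.861122.
CI: 6.7128 ± 7.861122 → (-1.1483, 14.5739).
With 90% confidence, each one-unit increase in living area is associated with a change of between -1.1483 and 14.5739 $1000s in house sale price.

(-1.1483, 14.5739)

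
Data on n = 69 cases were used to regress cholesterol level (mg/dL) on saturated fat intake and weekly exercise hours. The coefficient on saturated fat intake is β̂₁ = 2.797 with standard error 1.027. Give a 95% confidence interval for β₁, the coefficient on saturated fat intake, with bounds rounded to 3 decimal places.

(0.747, 4.847)

df = n − k − 1 = 69 − 2 − 1 = 66.
t* = t_{0.025, 66} = 1.996564.
Margin = t* × SE = 1.996564 × 1.027 = 2.05047.
CI: 2.797 ± 2.05047 → (0.747, 4.847).
With 95% confidence, each one-unit increase in saturated fat intake is associated with a change of between 0.747 and 4.847 mg/dL in cholesterol level, holding the other predictors fixed.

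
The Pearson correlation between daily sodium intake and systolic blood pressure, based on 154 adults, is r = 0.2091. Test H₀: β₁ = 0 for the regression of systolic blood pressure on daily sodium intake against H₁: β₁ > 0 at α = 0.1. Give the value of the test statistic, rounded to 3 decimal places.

t = 2.636

t = r·√(n − 2)/√(1 − r²) = 0.2091·√152/√0.956277 = 2.636.
df = n − 2 = 152.
One-sided p ≈ 0.0046, which is < 0.1, so reject H₀.
There is evidence of a linear association between daily sodium intake and systolic blood pressure.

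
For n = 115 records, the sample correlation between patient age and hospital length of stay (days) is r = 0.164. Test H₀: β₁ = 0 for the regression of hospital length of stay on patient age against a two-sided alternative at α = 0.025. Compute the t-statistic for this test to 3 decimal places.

t = 1.767

t = r·√(n − 2)/√(1 − r²) = 0.164·√113/√0.973104 = 1.767.
df = n − 2 = 113.
Two-sided p ≈ 0.0799, which is ≥ 0.025, so fail to reject H₀.
The data do not give significant evidence of a linear association between patient age and hospital length of stay.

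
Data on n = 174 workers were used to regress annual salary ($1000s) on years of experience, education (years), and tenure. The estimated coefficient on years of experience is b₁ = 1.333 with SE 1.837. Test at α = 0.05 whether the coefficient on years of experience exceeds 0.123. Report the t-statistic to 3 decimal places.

H₀: β₁ = 0.123 vs H₁: β₁ > 0.123.
t = (b₁ − β₁⁰)/SE = (1.333 − 0.123) / 1.837 = 0.659.
df = n − k − 1 = 174 − 3 − 1 = 170.
One-sided p ≈ 0.2555, which is ≥ 0.05, so fail to reject H₀.
The data do not give significant evidence that the true slope on years of experience exceeds 0.123 $1000s per unit, holding the other predictors fixed.

t = 0.659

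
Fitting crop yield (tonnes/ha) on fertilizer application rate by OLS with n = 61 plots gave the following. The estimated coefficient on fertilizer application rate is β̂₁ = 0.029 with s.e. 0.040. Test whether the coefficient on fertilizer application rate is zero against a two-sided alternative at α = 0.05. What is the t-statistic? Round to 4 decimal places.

t = 0.7250

H₀: β₁ = 0 vs H₁: β₁ ≠ 0.
t = (β̂₁ − β₁⁰)/SE = 0.029 / 0.040 = 0.7250.
df = n − 2 = 61 − 2 = 59.
Two-sided p ≈ 0.4713, which is ≥ 0.05, so fail to reject H₀.
The data do not give significant evidence of an association between fertilizer application rate and crop yield.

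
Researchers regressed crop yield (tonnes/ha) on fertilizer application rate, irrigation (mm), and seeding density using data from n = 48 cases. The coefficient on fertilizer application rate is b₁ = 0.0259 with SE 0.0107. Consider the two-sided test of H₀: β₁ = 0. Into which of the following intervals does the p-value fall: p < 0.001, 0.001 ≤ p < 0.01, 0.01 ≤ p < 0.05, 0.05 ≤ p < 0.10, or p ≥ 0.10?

t = 0.0259 / 0.0107 = 2.421.
df = n − k − 1 = 48 − 3 − 1 = 44.
Two-sided p = 2·P(T_{44} > |t|) ≈ 0.0197.
So 0.01 ≤ p < 0.05.

0.01 ≤ p < 0.05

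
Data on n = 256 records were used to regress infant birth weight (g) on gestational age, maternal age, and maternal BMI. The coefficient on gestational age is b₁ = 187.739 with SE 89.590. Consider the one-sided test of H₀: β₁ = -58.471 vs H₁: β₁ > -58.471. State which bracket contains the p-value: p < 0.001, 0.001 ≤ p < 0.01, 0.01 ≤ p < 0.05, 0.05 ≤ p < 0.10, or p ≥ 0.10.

0.001 ≤ p < 0.01

t = (187.739 − (-58.471)) / 89.590 = 2.748.
df = n − k − 1 = 256 − 3 − 1 = 252.
One-sided p = P(T_{252} > t) ≈ 0.0032.
So 0.001 ≤ p < 0.01.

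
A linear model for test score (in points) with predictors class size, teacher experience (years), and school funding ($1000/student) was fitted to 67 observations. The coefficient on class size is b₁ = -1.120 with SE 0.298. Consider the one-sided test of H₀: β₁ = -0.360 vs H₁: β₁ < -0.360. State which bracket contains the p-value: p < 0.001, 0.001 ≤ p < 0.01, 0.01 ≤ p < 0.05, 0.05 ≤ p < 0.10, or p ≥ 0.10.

t = (-1.120 − (-0.360)) / 0.298 = -2.550.
df = n − k − 1 = 67 − 3 − 1 = 63.
One-sided p = P(T_{63} < t) ≈ 0.0066.
So 0.001 ≤ p < 0.01.

0.001 ≤ p < 0.01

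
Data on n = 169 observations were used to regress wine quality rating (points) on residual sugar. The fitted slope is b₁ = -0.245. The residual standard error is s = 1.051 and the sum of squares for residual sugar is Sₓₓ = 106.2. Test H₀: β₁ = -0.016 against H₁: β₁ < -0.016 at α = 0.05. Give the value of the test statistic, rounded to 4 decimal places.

t = -2.2454

SE(b₁) = s/√Sₓₓ = 1.051/√106.2 = 0.101986.
t = (-0.245 − (-0.016)) / 0.101986 = -2.2454.
df = n − 2 = 167.
One-sided p ≈ 0.0130, which is < 0.05, so reject H₀.
There is evidence that the true slope on residual sugar is below -0.016 points per unit.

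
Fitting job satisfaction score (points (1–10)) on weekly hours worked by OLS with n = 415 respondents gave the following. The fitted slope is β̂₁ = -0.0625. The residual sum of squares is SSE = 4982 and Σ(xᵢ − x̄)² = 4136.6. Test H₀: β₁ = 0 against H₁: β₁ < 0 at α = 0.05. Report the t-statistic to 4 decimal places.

MSE = SSE/(n − 2) = 4982/413 = 12.063.
SE(β̂₁) = √(MSE/Sₓₓ) = √(12.063/4136.6) = 0.0540014.
t = -0.0625 / 0.0540014 = -1.1574.
df = n − 2 = 413.
One-sided p ≈ 0.1239, which is ≥ 0.05, so fail to reject H₀.
The data do not give significant evidence that the true slope on weekly hours worked is negative.

t = -1.1574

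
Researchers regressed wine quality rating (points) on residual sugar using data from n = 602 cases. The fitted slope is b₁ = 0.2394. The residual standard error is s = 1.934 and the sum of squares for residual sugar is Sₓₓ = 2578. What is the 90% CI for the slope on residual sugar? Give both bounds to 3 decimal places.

(0.177, 0.302)

SE(b₁) = s/√Sₓₓ = 1.934/√2578 = 0.0380904.
df = n − 2 = 600.
t* = t_{0.05, 600} = 1.647397.
Margin = t* × SE = 1.647397 × 0.0380904 = 0.06275.
CI: 0.2394 ± 0.06275 → (0.177, 0.302).
With 90% confidence, each one-unit increase in residual sugar is associated with a change of between 0.177 and 0.302 points in wine quality rating.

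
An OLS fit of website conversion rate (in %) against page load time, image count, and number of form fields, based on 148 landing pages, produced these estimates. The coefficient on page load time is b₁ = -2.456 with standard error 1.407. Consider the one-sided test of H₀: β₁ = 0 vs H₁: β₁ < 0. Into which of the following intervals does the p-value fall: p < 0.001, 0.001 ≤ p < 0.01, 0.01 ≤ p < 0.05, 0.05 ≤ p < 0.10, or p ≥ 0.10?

t = -2.456 / 1.407 = -1.746.
df = n − k − 1 = 148 − 3 − 1 = 144.
One-sided p = P(T_{144} < t) ≈ 0.0415.
So 0.01 ≤ p < 0.05.

0.01 ≤ p < 0.05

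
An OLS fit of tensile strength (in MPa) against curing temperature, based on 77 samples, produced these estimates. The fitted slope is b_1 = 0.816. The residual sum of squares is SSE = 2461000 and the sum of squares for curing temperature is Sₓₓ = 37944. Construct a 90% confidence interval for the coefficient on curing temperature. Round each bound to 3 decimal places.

(-0.733, 2.365)

MSE = SSE/(n − 2) = 2461000/75 = 32813.3.
SE(b_1) = √(MSE/Sₓₓ) = √(32813.3/37944) = 0.929937.
df = n − 2 = 75.
t* = t_{0.05, 75} = 1.665425.
Margin = t* × SE = 1.665425 × 0.929937 = 1.54874.
CI: 0.816 ± 1.54874 → (-0.733, 2.365).
With 90% confidence, each one-unit increase in curing temperature is associated with a change of between -0.733 and 2.365 MPa in tensile strength.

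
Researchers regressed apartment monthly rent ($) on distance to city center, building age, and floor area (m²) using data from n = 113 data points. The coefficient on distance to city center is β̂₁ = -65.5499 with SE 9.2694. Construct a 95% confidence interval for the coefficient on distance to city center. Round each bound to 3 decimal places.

df = n − k − 1 = 113 − 3 − 1 = 109.
t* = t_{0.025, 109} = 1.981967.
Margin = t* × SE = 1.981967 × 9.2694 = 18.37165.
CI: -65.5499 ± 18.37165 → (-83.922, -47.178).
With 95% confidence, each one-unit increase in distance to city center is associated with a change of between -83.922 and -47.178 $ in apartment monthly rent, holding the other predictors fixed.

(-83.922, -47.178)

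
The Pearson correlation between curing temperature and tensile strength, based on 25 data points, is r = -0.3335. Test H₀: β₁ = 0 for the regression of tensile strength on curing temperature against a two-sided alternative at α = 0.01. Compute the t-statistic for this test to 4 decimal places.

t = r·√(n − 2)/√(1 − r²) = -0.3335·√23/√0.888778 = -1.6965.
df = n − 2 = 23.
Two-sided p ≈ 0.1033, which is ≥ 0.01, so fail to reject H₀.
The data do not give significant evidence of a linear association between curing temperature and tensile strength.

t = -1.6965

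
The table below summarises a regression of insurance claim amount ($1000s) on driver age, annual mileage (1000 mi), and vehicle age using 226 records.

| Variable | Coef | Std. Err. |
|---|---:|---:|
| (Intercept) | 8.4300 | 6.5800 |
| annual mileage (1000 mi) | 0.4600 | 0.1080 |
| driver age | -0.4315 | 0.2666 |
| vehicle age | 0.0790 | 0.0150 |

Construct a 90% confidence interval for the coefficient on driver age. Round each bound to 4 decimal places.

(-0.8719, 0.0089)

Read off: b = -0.4315, SE = 0.2666 for driver age.
df = n − k − 1 = 226 − 3 − 1 = 222.
t* = t_{0.05, 222} = 1.651746.
Margin = t* × SE = 1.651746 × 0.2666 = 0.440356.
CI: -0.4315 ± 0.440356 → (-0.8719, 0.0089).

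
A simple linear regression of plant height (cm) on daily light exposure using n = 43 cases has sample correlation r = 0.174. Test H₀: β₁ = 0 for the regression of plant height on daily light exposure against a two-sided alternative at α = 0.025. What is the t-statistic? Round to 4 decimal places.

t = 1.1314

t = r·√(n − 2)/√(1 − r²) = 0.174·√41/√0.969724 = 1.1314.
df = n − 2 = 41.
Two-sided p ≈ 0.2645, which is ≥ 0.025, so fail to reject H₀.
The data do not give significant evidence of a linear association between daily light exposure and plant height.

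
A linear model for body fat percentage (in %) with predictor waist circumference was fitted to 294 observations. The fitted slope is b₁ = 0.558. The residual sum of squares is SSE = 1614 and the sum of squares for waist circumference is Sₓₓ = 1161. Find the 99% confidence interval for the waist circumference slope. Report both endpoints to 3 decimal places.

(0.379, 0.737)

MSE = SSE/(n − 2) = 1614/292 = 5.5274.
SE(b₁) = √(MSE/Sₓₓ) = √(5.5274/1161) = 0.0689992.
df = n − 2 = 292.
t* = t_{0.005, 292} = 2.592771.
Margin = t* × SE = 2.592771 × 0.0689992 = 0.17890.
CI: 0.558 ± 0.17890 → (0.379, 0.737).
With 99% confidence, each one-unit increase in waist circumference is associated with a change of between 0.379 and 0.737 % in body fat percentage.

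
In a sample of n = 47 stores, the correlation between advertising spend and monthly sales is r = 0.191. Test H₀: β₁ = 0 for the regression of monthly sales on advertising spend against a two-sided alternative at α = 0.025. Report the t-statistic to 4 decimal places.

t = r·√(n − 2)/√(1 − r²) = 0.191·√45/√0.963519 = 1.3053.
df = n − 2 = 45.
Two-sided p ≈ 0.1984, which is ≥ 0.025, so fail to reject H₀.
The data do not give significant evidence of a linear association between advertising spend and monthly sales.

t = 1.3053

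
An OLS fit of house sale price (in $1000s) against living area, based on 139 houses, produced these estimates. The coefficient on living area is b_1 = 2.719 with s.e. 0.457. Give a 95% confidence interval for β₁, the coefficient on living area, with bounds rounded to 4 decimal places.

(1.8153, 3.6227)

df = n − 2 = 139 − 2 = 137.
t* = t_{0.025, 137} = 1.977431.
Margin = t* × SE = 1.977431 × 0.457 = 0.903686.
CI: 2.719 ± 0.903686 → (1.8153, 3.6227).
With 95% confidence, each one-unit increase in living area is associated with a change of between 1.8153 and 3.6227 $1000s in house sale price.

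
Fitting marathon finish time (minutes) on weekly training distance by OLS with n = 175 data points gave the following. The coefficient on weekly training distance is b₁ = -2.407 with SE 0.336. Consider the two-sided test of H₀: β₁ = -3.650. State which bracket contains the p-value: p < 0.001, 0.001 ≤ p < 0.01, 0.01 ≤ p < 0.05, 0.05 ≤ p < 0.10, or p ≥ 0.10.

t = (-2.407 − (-3.650)) / 0.336 = 3.699.
df = n − 2 = 175 − 2 = 173.
Two-sided p = 2·P(T_{173} > |t|) ≈ 0.0003.
So p < 0.001.

p < 0.001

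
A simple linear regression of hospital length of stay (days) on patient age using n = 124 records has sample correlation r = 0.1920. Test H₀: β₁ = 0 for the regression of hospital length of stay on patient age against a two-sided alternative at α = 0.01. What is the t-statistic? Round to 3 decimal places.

t = 2.161

t = r·√(n − 2)/√(1 − r²) = 0.1920·√122/√0.963136 = 2.161.
df = n − 2 = 122.
Two-sided p ≈ 0.0327, which is ≥ 0.01, so fail to reject H₀.
The data do not give significant evidence of a linear association between patient age and hospital length of stay.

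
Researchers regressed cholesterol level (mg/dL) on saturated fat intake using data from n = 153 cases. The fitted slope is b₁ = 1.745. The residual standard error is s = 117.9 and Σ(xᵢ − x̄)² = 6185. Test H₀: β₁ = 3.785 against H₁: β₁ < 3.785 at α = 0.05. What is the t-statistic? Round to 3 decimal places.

t = -1.361

SE(b₁) = s/√Sₓₓ = 117.9/√6185 = 1.49915.
t = (1.745 − 3.785) / 1.49915 = -1.361.
df = n − 2 = 151.
One-sided p ≈ 0.0878, which is ≥ 0.05, so fail to reject H₀.
The data do not give significant evidence that the true slope on saturated fat intake is below 3.785 mg/dL per unit.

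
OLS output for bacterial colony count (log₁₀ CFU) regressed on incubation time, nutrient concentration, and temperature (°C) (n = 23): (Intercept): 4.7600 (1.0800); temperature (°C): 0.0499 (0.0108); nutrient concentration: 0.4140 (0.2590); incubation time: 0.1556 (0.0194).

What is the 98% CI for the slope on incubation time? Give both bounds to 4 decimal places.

(0.1063, 0.2049)

Read off: b = 0.1556, SE = 0.0194 for incubation time.
df = n − k − 1 = 23 − 3 − 1 = 19.
t* = t_{0.01, 19} = 2.539483.
Margin = t* × SE = 2.539483 × 0.0194 = 0.049266.
CI: 0.1556 ± 0.049266 → (0.1063, 0.2049).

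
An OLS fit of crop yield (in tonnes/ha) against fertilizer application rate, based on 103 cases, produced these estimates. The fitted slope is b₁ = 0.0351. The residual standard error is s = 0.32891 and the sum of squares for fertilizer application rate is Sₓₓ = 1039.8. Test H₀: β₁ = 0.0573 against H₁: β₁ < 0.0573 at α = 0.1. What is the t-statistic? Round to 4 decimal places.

t = -2.1765

SE(b₁) = s/√Sₓₓ = 0.32891/√1039.8 = 0.0102.
t = (0.0351 − 0.0573) / 0.0102 = -2.1765.
df = n − 2 = 101.
One-sided p ≈ 0.0159, which is < 0.1, so reject H₀.
There is evidence that the true slope on fertilizer application rate is below 0.0573 tonnes/ha per unit.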